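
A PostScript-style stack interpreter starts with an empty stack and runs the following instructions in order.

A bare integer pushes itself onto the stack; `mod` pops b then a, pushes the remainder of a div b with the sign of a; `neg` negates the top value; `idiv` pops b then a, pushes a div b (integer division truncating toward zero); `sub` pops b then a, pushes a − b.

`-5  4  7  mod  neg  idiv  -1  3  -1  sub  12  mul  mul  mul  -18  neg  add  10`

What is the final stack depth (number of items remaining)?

-5   -> [-5]
4    -> [-5, 4]
7    -> [-5, 4, 7]
mod  -> [-5, 4]
neg  -> [-5, -4]
idiv -> [1]
-1   -> [1, -1]
3    -> [1, -1, 3]
-1   -> [1, -1, 3, -1]
sub  -> [1, -1, 4]
12   -> [1, -1, 4, 12]
mul  -> [1, -1, 48]
mul  -> [1, -48]
mul  -> [-48]
-18  -> [-48, -18]
neg  -> [-48, 18]
add  -> [-30]
10   -> [-30, 10]

2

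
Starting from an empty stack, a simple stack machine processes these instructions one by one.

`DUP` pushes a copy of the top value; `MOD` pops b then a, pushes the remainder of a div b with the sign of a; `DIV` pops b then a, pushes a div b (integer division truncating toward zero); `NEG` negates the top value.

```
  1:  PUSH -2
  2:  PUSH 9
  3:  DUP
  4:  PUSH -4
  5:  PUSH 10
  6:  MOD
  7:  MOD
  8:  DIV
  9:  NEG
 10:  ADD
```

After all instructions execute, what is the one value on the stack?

-11

PUSH -2  [-2]
PUSH 9   [-2, 9]
DUP      [-2, 9, 9]
PUSH -4  [-2, 9, 9, -4]
PUSH 10  [-2, 9, 9, -4, 10]
MOD      [-2, 9, 9, -4]
MOD      [-2, 9, 1]
DIV      [-2, 9]
NEG      [-2, -9]
ADD      [-11]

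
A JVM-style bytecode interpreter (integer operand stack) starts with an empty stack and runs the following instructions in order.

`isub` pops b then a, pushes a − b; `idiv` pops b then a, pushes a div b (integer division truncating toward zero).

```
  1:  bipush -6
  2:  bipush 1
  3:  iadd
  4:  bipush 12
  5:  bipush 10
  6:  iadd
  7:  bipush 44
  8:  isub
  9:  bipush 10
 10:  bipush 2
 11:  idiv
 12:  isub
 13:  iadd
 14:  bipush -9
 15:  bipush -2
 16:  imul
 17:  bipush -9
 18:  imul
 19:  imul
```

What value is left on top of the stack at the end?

bipush -6 : -6
bipush 1  : -6 1
iadd      : -5
bipush 12 : -5 12
bipush 10 : -5 12 10
iadd      : -5 22
bipush 44 : -5 22 44
isub      : -5 -22
bipush 10 : -5 -22 10
bipush 2  : -5 -22 10 2
idiv      : -5 -22 5
isub      : -5 -27
iadd      : -32
bipush -9 : -32 -9
bipush -2 : -32 -9 -2
imul      : -32 18
bipush -9 : -32 18 -9
imul      : -32 -162
imul      : 5184

5184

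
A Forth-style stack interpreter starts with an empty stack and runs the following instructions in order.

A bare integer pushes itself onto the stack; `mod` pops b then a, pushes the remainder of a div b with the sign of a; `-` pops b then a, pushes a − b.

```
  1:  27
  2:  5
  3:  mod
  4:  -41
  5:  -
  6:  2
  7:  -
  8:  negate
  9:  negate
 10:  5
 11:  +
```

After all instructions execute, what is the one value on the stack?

27     : [27]
5      : [27, 5]
mod    : [2]
-41    : [2, -41]
-      : [43]
2      : [43, 2]
-      : [41]
negate : [-41]
negate : [41]
5      : [41, 5]
+      : [46]

46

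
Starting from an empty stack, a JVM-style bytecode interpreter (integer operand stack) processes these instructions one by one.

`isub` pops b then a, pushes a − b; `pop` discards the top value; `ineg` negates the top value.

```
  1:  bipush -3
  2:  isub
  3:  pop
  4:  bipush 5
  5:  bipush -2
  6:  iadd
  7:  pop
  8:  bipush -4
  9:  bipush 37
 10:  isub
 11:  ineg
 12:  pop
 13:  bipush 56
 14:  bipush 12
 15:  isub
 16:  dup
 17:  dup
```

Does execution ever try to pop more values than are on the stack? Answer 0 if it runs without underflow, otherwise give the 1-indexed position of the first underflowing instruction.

bipush -3 -> -3
isub  — needs 2 operands, stack has 1 → underflow

2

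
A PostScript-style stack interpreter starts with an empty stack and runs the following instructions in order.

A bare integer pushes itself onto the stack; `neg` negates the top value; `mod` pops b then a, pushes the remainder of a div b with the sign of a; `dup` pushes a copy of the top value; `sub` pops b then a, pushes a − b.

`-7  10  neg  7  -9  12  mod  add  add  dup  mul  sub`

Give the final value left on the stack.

-151

-7   [-7]
10   [-7, 10]
neg  [-7, -10]
7    [-7, -10, 7]
-9   [-7, -10, 7, -9]
12   [-7, -10, 7, -9, 12]
mod  [-7, -10, 7, -9]
add  [-7, -10, -2]
add  [-7, -12]
dup  [-7, -12, -12]
mul  [-7, 144]
sub  [-151]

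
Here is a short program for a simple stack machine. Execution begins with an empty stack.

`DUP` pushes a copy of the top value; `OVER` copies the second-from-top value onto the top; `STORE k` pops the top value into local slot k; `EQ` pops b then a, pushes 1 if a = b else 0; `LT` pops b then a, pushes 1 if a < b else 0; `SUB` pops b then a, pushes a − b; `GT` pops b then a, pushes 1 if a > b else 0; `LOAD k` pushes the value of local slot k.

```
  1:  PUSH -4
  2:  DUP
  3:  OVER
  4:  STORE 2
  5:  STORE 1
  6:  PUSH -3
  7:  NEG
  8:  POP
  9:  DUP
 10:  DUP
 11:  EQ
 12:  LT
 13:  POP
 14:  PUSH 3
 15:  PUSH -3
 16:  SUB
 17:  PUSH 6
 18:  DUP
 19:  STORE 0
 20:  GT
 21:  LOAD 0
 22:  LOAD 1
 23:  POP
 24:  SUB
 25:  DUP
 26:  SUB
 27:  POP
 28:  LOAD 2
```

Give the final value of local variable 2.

PUSH -4  [-4]
DUP      [-4, -4]
OVER     [-4, -4, -4]
STORE 2  [-4, -4]
STORE 1  [-4]
PUSH -3  [-4, -3]
NEG      [-4, 3]
POP      [-4]
DUP      [-4, -4]
DUP      [-4, -4, -4]
EQ       [-4, 1]
LT       [1]
POP      []
PUSH 3   [3]
PUSH -3  [3, -3]
SUB      [6]
PUSH 6   [6, 6]
DUP      [6, 6, 6]
STORE 0  [6, 6]
GT       [0]
LOAD 0   [0, 6]
LOAD 1   [0, 6, -4]
POP      [0, 6]
SUB      [-6]
DUP      [-6, -6]
SUB      [0]
POP      []
LOAD 2   [-4]

-4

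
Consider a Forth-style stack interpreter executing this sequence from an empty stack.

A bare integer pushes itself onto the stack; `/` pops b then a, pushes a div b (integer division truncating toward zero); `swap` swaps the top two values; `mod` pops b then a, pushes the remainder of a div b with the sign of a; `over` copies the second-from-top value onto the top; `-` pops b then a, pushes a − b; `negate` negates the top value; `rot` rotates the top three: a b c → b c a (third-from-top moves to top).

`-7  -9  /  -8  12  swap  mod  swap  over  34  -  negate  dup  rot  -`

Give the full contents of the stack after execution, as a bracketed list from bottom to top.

-7     -> -7
-9     -> -7 -9
/      -> 0
-8     -> 0 -8
12     -> 0 -8 12
swap   -> 0 12 -8
mod    -> 0 4
swap   -> 4 0
over   -> 4 0 4
34     -> 4 0 4 34
-      -> 4 0 -30
negate -> 4 0 30
dup    -> 4 0 30 30
rot    -> 4 30 30 0
-      -> 4 30 30

[4, 30, 30]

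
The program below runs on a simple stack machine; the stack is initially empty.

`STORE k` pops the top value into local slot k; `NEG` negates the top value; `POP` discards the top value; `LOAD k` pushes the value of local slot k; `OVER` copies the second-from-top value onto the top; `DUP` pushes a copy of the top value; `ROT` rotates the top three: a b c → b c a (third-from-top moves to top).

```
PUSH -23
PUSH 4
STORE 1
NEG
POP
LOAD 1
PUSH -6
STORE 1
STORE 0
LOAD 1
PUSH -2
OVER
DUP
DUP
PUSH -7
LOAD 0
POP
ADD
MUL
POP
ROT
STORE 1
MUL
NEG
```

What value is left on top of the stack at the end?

-12

PUSH -23 -> [-23]
PUSH 4   -> [-23, 4]
STORE 1  -> [-23]
NEG      -> [23]
POP      -> []
LOAD 1   -> [4]
PUSH -6  -> [4, -6]
STORE 1  -> [4]
STORE 0  -> []
LOAD 1   -> [-6]
PUSH -2  -> [-6, -2]
OVER     -> [-6, -2, -6]
DUP      -> [-6, -2, -6, -6]
DUP      -> [-6, -2, -6, -6, -6]
PUSH -7  -> [-6, -2, -6, -6, -6, -7]
LOAD 0   -> [-6, -2, -6, -6, -6, -7, 4]
POP      -> [-6, -2, -6, -6, -6, -7]
ADD      -> [-6, -2, -6, -6, -13]
MUL      -> [-6, -2, -6, 78]
POP      -> [-6, -2, -6]
ROT      -> [-2, -6, -6]
STORE 1  -> [-2, -6]
MUL      -> [12]
NEG      -> [-12]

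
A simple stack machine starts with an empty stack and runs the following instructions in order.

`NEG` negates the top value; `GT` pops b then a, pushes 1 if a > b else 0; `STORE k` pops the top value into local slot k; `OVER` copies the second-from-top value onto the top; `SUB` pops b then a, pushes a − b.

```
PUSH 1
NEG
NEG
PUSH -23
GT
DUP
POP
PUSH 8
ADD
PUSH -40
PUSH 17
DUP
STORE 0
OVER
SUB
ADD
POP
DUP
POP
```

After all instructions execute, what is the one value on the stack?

PUSH 1   : [1]
NEG      : [-1]
NEG      : [1]
PUSH -23 : [1, -23]
GT       : [1]
DUP      : [1, 1]
POP      : [1]
PUSH 8   : [1, 8]
ADD      : [9]
PUSH -40 : [9, -40]
PUSH 17  : [9, -40, 17]
DUP      : [9, -40, 17, 17]
STORE 0  : [9, -40, 17]
OVER     : [9, -40, 17, -40]
SUB      : [9, -40, 57]
ADD      : [9, 17]
POP      : [9]
DUP      : [9, 9]
POP      : [9]

9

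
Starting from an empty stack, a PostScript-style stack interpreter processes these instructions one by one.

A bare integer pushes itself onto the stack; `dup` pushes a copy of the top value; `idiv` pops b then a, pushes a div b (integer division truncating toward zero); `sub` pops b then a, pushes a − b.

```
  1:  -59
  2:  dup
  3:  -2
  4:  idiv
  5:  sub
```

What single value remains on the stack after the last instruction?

-59   -59
dup   -59 -59
-2    -59 -59 -2
idiv  -59 29
sub   -88

-88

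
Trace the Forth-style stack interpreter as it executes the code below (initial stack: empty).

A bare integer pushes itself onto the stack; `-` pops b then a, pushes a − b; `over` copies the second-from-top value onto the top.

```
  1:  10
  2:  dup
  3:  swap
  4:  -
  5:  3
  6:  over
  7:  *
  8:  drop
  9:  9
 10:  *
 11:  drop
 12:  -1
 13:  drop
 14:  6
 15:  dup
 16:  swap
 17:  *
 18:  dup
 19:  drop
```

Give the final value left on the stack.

10   : 10
dup  : 10 10
swap : 10 10
-    : 0
3    : 0 3
over : 0 3 0
*    : 0 0
drop : 0
9    : 0 9
*    : 0
drop : (empty)
-1   : -1
drop : (empty)
6    : 6
dup  : 6 6
swap : 6 6
*    : 36
dup  : 36 36
drop : 36

36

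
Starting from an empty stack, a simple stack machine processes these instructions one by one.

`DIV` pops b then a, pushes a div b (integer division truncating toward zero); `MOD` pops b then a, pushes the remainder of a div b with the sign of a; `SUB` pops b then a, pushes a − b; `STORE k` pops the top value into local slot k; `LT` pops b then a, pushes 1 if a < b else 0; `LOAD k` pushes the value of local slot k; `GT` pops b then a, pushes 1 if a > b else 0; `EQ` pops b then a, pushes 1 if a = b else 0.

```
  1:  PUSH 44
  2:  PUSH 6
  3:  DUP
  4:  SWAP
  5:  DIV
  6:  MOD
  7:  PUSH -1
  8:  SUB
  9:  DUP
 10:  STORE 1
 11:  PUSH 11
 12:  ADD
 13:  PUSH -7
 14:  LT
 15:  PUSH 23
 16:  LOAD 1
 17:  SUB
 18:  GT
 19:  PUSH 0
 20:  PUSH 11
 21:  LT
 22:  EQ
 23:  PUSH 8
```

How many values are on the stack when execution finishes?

PUSH 44 → 44
PUSH 6  → 44 6
DUP     → 44 6 6
SWAP    → 44 6 6
DIV     → 44 1
MOD     → 0
PUSH -1 → 0 -1
SUB     → 1
DUP     → 1 1
STORE 1 → 1
PUSH 11 → 1 11
ADD     → 12
PUSH -7 → 12 -7
LT      → 0
PUSH 23 → 0 23
LOAD 1  → 0 23 1
SUB     → 0 22
GT      → 0
PUSH 0  → 0 0
PUSH 11 → 0 0 11
LT      → 0 1
EQ      → 0
PUSH 8  → 0 8

2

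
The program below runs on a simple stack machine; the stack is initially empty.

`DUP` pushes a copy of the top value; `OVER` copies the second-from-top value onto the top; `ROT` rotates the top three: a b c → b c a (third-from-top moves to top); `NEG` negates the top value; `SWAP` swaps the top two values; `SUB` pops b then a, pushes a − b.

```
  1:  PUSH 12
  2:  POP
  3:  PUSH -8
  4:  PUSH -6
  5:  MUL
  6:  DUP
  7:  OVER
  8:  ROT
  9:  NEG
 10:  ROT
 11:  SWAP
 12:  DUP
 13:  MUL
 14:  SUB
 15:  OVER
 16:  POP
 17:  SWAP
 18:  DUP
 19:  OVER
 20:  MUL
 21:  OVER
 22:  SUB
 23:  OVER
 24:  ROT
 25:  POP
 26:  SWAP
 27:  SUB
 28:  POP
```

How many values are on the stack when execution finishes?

PUSH 12 -> [12]
POP     -> []
PUSH -8 -> [-8]
PUSH -6 -> [-8, -6]
MUL     -> [48]
DUP     -> [48, 48]
OVER    -> [48, 48, 48]
ROT     -> [48, 48, 48]
NEG     -> [48, 48, -48]
ROT     -> [48, -48, 48]
SWAP    -> [48, 48, -48]
DUP     -> [48, 48, -48, -48]
MUL     -> [48, 48, 2304]
SUB     -> [48, -2256]
OVER    -> [48, -2256, 48]
POP     -> [48, -2256]
SWAP    -> [-2256, 48]
DUP     -> [-2256, 48, 48]
OVER    -> [-2256, 48, 48, 48]
MUL     -> [-2256, 48, 2304]
OVER    -> [-2256, 48, 2304, 48]
SUB     -> [-2256, 48, 2256]
OVER    -> [-2256, 48, 2256, 48]
ROT     -> [-2256, 2256, 48, 48]
POP     -> [-2256, 2256, 48]
SWAP    -> [-2256, 48, 2256]
SUB     -> [-2256, -2208]
POP     -> [-2256]

1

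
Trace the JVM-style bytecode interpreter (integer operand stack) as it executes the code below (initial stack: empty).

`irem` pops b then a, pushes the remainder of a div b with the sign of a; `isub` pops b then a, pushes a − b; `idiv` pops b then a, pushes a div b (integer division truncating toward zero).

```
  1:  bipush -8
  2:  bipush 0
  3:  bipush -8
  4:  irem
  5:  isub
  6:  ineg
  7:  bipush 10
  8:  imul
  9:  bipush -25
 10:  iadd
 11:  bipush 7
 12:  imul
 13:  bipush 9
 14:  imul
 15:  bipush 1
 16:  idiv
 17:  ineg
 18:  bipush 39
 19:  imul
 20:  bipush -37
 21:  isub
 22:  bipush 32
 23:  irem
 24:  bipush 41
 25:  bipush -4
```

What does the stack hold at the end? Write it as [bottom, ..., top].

bipush -8  -> [-8]
bipush 0   -> [-8, 0]
bipush -8  -> [-8, 0, -8]
irem       -> [-8, 0]
isub       -> [-8]
ineg       -> [8]
bipush 10  -> [8, 10]
imul       -> [80]
bipush -25 -> [80, -25]
iadd       -> [55]
bipush 7   -> [55, 7]
imul       -> [385]
bipush 9   -> [385, 9]
imul       -> [3465]
bipush 1   -> [3465, 1]
idiv       -> [3465]
ineg       -> [-3465]
bipush 39  -> [-3465, 39]
imul       -> [-135135]
bipush -37 -> [-135135, -37]
isub       -> [-135098]
bipush 32  -> [-135098, 32]
irem       -> [-26]
bipush 41  -> [-26, 41]
bipush -4  -> [-26, 41, -4]

[-26, 41, -4]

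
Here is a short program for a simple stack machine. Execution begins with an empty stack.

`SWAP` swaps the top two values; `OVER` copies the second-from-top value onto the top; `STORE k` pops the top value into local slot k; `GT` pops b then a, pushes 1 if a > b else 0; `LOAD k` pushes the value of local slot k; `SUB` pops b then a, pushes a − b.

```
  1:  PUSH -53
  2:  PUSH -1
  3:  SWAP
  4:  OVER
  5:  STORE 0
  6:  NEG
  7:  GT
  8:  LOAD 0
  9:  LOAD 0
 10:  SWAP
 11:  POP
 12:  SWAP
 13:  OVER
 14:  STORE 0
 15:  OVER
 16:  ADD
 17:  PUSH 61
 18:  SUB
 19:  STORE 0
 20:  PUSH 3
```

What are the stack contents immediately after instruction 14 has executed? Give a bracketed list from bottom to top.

[-1, 0]

PUSH -53 -> -53
PUSH -1  -> -53 -1
SWAP     -> -1 -53
OVER     -> -1 -53 -1
STORE 0  -> -1 -53
NEG      -> -1 53
GT       -> 0
LOAD 0   -> 0 -1
LOAD 0   -> 0 -1 -1
SWAP     -> 0 -1 -1
POP      -> 0 -1
SWAP     -> -1 0
OVER     -> -1 0 -1
STORE 0  -> -1 0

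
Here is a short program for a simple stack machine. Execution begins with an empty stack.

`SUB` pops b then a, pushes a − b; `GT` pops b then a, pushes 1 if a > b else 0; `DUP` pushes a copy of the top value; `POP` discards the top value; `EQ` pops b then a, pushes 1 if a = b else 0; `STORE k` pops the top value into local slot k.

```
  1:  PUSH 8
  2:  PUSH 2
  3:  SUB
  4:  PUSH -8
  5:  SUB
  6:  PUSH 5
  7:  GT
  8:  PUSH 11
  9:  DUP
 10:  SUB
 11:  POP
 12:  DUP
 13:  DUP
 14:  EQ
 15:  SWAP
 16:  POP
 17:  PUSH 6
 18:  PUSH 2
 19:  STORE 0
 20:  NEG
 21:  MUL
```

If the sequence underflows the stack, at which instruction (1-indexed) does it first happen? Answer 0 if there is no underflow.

PUSH 8  : [8]
PUSH 2  : [8, 2]
SUB     : [6]
PUSH -8 : [6, -8]
SUB     : [14]
PUSH 5  : [14, 5]
GT      : [1]
PUSH 11 : [1, 11]
DUP     : [1, 11, 11]
SUB     : [1, 0]
POP     : [1]
DUP     : [1, 1]
DUP     : [1, 1, 1]
EQ      : [1, 1]
SWAP    : [1, 1]
POP     : [1]
PUSH 6  : [1, 6]
PUSH 2  : [1, 6, 2]
STORE 0 : [1, 6]
NEG     : [1, -6]
MUL     : [-6]

0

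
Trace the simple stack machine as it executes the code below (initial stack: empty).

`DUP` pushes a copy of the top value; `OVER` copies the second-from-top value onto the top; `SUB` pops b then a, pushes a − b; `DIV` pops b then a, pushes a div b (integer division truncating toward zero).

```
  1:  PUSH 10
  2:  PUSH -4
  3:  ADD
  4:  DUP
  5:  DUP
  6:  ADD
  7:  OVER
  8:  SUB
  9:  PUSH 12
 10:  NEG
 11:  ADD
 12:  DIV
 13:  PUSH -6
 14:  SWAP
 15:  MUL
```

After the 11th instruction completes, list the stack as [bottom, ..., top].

PUSH 10 -> [10]
PUSH -4 -> [10, -4]
ADD     -> [6]
DUP     -> [6, 6]
DUP     -> [6, 6, 6]
ADD     -> [6, 12]
OVER    -> [6, 12, 6]
SUB     -> [6, 6]
PUSH 12 -> [6, 6, 12]
NEG     -> [6, 6, -12]
ADD     -> [6, -6]

[6, -6]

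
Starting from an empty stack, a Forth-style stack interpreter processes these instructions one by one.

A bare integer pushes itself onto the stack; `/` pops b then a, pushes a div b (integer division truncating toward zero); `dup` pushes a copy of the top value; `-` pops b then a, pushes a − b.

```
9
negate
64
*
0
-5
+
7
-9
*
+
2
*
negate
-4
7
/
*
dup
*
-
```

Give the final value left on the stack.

9      → [9]
negate → [-9]
64     → [-9, 64]
*      → [-576]
0      → [-576, 0]
-5     → [-576, 0, -5]
+      → [-576, -5]
7      → [-576, -5, 7]
-9     → [-576, -5, 7, -9]
*      → [-576, -5, -63]
+      → [-576, -68]
2      → [-576, -68, 2]
*      → [-576, -136]
negate → [-576, 136]
-4     → [-576, 136, -4]
7      → [-576, 136, -4, 7]
/      → [-576, 136, 0]
*      → [-576, 0]
dup    → [-576, 0, 0]
*      → [-576, 0]
-      → [-576]

-576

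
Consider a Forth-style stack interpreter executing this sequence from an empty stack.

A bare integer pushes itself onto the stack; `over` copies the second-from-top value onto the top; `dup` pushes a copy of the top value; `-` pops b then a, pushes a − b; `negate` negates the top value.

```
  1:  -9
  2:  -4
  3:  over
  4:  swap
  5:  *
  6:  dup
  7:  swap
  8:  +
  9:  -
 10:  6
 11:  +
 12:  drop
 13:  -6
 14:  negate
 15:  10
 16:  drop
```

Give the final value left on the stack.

6

-9     → -9
-4     → -9 -4
over   → -9 -4 -9
swap   → -9 -9 -4
*      → -9 36
dup    → -9 36 36
swap   → -9 36 36
+      → -9 72
-      → -81
6      → -81 6
+      → -75
drop   → (empty)
-6     → -6
negate → 6
10     → 6 10
drop   → 6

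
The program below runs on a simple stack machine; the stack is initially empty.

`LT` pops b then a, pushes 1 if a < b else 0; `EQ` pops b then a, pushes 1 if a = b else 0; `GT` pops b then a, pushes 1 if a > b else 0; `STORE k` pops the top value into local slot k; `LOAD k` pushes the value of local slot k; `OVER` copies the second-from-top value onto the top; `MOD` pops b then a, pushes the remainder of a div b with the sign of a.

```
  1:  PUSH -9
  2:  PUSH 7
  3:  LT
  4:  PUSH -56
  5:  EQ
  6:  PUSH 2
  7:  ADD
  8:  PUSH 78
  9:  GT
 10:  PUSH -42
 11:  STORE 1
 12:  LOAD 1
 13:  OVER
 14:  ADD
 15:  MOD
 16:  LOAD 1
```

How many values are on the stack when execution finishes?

PUSH -9  : [-9]
PUSH 7   : [-9, 7]
LT       : [1]
PUSH -56 : [1, -56]
EQ       : [0]
PUSH 2   : [0, 2]
ADD      : [2]
PUSH 78  : [2, 78]
GT       : [0]
PUSH -42 : [0, -42]
STORE 1  : [0]
LOAD 1   : [0, -42]
OVER     : [0, -42, 0]
ADD      : [0, -42]
MOD      : [0]
LOAD 1   : [0, -42]

2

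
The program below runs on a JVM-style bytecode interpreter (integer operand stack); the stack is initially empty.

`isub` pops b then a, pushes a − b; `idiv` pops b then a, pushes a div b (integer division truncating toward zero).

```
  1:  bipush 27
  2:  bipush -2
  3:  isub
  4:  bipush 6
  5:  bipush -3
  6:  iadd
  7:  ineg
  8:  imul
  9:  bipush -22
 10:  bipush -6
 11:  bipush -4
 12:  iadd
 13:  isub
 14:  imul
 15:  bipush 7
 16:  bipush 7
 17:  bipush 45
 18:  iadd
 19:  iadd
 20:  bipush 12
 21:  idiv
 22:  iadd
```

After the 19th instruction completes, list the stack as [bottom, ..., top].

[1044, 59]

bipush 27   27
bipush -2   27 -2
isub        29
bipush 6    29 6
bipush -3   29 6 -3
iadd        29 3
ineg        29 -3
imul        -87
bipush -22  -87 -22
bipush -6   -87 -22 -6
bipush -4   -87 -22 -6 -4
iadd        -87 -22 -10
isub        -87 -12
imul        1044
bipush 7    1044 7
bipush 7    1044 7 7
bipush 45   1044 7 7 45
iadd        1044 7 52
iadd        1044 59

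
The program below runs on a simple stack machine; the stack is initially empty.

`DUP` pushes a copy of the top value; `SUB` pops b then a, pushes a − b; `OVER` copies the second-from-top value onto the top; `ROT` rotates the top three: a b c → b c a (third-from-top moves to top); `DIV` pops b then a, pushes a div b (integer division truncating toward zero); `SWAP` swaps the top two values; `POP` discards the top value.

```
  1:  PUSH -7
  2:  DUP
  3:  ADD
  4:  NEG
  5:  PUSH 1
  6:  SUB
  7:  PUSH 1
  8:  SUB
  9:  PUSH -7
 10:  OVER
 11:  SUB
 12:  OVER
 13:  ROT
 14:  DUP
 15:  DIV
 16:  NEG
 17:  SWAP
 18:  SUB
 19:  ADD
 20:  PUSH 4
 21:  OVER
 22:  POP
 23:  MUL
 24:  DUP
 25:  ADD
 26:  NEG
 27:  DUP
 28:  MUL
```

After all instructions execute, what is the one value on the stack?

65536

PUSH -7 → -7
DUP     → -7 -7
ADD     → -14
NEG     → 14
PUSH 1  → 14 1
SUB     → 13
PUSH 1  → 13 1
SUB     → 12
PUSH -7 → 12 -7
OVER    → 12 -7 12
SUB     → 12 -19
OVER    → 12 -19 12
ROT     → -19 12 12
DUP     → -19 12 12 12
DIV     → -19 12 1
NEG     → -19 12 -1
SWAP    → -19 -1 12
SUB     → -19 -13
ADD     → -32
PUSH 4  → -32 4
OVER    → -32 4 -32
POP     → -32 4
MUL     → -128
DUP     → -128 -128
ADD     → -256
NEG     → 256
DUP     → 256 256
MUL     → 65536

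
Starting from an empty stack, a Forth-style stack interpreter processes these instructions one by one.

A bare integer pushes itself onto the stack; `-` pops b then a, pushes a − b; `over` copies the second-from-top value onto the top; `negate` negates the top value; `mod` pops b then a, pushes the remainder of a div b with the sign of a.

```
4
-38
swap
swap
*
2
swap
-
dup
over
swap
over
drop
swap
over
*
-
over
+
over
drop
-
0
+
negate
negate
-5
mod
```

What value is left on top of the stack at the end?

2

4       4
-38     4 -38
swap    -38 4
swap    4 -38
*       -152
2       -152 2
swap    2 -152
-       154
dup     154 154
over    154 154 154
swap    154 154 154
over    154 154 154 154
drop    154 154 154
swap    154 154 154
over    154 154 154 154
*       154 154 23716
-       154 -23562
over    154 -23562 154
+       154 -23408
over    154 -23408 154
drop    154 -23408
-       23562
0       23562 0
+       23562
negate  -23562
negate  23562
-5      23562 -5
mod     2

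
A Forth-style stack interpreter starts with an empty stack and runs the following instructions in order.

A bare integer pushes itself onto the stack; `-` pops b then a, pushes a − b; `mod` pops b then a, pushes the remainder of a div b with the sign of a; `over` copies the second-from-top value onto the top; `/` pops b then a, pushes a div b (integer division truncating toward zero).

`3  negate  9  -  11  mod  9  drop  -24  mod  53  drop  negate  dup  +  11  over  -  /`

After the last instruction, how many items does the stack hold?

3      -> 3
negate -> -3
9      -> -3 9
-      -> -12
11     -> -12 11
mod    -> -1
9      -> -1 9
drop   -> -1
-24    -> -1 -24
mod    -> -1
53     -> -1 53
drop   -> -1
negate -> 1
dup    -> 1 1
+      -> 2
11     -> 2 11
over   -> 2 11 2
-      -> 2 9
/      -> 0

1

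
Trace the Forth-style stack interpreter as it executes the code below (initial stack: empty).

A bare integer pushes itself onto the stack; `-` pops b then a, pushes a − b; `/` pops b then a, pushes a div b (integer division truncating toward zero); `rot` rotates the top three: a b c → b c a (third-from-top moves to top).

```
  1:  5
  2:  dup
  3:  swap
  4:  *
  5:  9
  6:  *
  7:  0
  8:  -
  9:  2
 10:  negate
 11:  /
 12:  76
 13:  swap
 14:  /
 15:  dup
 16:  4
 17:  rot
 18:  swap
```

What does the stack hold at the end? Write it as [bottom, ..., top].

5      → 5
dup    → 5 5
swap   → 5 5
*      → 25
9      → 25 9
*      → 225
0      → 225 0
-      → 225
2      → 225 2
negate → 225 -2
/      → -112
76     → -112 76
swap   → 76 -112
/      → 0
dup    → 0 0
4      → 0 0 4
rot    → 0 4 0
swap   → 0 0 4

[0, 0, 4]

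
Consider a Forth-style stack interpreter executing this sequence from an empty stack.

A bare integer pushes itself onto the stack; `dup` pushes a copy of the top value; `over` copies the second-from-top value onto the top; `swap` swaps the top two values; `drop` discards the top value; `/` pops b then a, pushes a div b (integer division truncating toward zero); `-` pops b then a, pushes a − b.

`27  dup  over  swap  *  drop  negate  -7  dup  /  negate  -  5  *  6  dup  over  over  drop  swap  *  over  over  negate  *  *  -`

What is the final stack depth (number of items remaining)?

27     -> [27]
dup    -> [27, 27]
over   -> [27, 27, 27]
swap   -> [27, 27, 27]
*      -> [27, 729]
drop   -> [27]
negate -> [-27]
-7     -> [-27, -7]
dup    -> [-27, -7, -7]
/      -> [-27, 1]
negate -> [-27, -1]
-      -> [-26]
5      -> [-26, 5]
*      -> [-130]
6      -> [-130, 6]
dup    -> [-130, 6, 6]
over   -> [-130, 6, 6, 6]
over   -> [-130, 6, 6, 6, 6]
drop   -> [-130, 6, 6, 6]
swap   -> [-130, 6, 6, 6]
*      -> [-130, 6, 36]
over   -> [-130, 6, 36, 6]
over   -> [-130, 6, 36, 6, 36]
negate -> [-130, 6, 36, 6, -36]
*      -> [-130, 6, 36, -216]
*      -> [-130, 6, -7776]
-      -> [-130, 7782]

2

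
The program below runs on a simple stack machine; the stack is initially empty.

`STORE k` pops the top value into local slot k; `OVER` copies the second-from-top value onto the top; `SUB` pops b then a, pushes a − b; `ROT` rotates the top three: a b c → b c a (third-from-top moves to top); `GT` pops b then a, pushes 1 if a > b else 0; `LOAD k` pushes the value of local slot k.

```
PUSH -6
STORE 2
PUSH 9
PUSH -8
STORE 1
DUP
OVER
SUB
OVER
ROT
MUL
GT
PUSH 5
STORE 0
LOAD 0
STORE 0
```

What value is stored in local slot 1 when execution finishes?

-8

PUSH -6 → [-6]
STORE 2 → []
PUSH 9  → [9]
PUSH -8 → [9, -8]
STORE 1 → [9]
DUP     → [9, 9]
OVER    → [9, 9, 9]
SUB     → [9, 0]
OVER    → [9, 0, 9]
ROT     → [0, 9, 9]
MUL     → [0, 81]
GT      → [0]
PUSH 5  → [0, 5]
STORE 0 → [0]
LOAD 0  → [0, 5]
STORE 0 → [0]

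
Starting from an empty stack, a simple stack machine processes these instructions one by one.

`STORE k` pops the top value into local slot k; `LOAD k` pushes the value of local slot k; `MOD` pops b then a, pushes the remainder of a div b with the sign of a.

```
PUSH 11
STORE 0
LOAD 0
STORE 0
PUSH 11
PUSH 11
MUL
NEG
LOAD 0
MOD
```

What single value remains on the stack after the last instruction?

PUSH 11 → 11
STORE 0 → (empty)
LOAD 0  → 11
STORE 0 → (empty)
PUSH 11 → 11
PUSH 11 → 11 11
MUL     → 121
NEG     → -121
LOAD 0  → -121 11
MOD     → 0

0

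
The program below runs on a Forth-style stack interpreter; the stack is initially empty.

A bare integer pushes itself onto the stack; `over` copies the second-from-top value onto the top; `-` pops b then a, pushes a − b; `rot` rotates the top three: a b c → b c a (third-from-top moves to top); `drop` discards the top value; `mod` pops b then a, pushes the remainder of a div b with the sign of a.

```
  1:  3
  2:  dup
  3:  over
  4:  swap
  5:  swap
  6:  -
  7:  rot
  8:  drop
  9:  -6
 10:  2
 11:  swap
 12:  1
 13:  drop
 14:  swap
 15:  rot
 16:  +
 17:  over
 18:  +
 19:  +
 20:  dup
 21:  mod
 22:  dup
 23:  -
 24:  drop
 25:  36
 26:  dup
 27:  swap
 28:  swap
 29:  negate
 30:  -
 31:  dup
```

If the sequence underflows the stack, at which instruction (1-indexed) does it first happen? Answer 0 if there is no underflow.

3    → [3]
dup  → [3, 3]
over → [3, 3, 3]
swap → [3, 3, 3]
swap → [3, 3, 3]
-    → [3, 0]
rot  — needs 3 operands, stack has 2 → underflow

7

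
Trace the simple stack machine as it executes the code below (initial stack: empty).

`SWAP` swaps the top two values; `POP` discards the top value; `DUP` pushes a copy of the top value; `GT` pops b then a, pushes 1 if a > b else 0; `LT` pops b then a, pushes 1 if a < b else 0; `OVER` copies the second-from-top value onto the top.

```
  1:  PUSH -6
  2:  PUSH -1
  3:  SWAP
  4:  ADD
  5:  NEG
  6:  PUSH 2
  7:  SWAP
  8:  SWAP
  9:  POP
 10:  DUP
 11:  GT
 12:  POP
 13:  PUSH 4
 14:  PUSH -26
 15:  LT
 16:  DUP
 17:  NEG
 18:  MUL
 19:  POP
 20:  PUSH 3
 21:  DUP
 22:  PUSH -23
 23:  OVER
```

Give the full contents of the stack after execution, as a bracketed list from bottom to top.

PUSH -6  → -6
PUSH -1  → -6 -1
SWAP     → -1 -6
ADD      → -7
NEG      → 7
PUSH 2   → 7 2
SWAP     → 2 7
SWAP     → 7 2
POP      → 7
DUP      → 7 7
GT       → 0
POP      → (empty)
PUSH 4   → 4
PUSH -26 → 4 -26
LT       → 0
DUP      → 0 0
NEG      → 0 0
MUL      → 0
POP      → (empty)
PUSH 3   → 3
DUP      → 3 3
PUSH -23 → 3 3 -23
OVER     → 3 3 -23 3

[3, 3, -23, 3]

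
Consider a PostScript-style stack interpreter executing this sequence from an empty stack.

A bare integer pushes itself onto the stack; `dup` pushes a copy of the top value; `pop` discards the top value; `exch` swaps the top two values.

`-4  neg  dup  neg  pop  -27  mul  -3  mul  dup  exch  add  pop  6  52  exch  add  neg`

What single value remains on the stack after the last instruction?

-4   → -4
neg  → 4
dup  → 4 4
neg  → 4 -4
pop  → 4
-27  → 4 -27
mul  → -108
-3   → -108 -3
mul  → 324
dup  → 324 324
exch → 324 324
add  → 648
pop  → (empty)
6    → 6
52   → 6 52
exch → 52 6
add  → 58
neg  → -58

-58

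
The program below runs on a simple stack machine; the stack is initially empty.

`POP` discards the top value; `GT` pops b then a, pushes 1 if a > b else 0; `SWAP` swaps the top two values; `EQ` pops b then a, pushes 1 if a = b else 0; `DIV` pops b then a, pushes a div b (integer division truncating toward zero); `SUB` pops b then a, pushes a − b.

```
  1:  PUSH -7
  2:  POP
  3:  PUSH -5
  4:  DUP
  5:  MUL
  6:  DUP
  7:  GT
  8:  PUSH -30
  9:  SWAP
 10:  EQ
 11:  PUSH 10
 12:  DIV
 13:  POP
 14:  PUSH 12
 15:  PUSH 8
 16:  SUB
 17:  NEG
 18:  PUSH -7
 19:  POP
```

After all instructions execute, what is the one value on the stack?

-4

PUSH -7   [-7]
POP       []
PUSH -5   [-5]
DUP       [-5, -5]
MUL       [25]
DUP       [25, 25]
GT        [0]
PUSH -30  [0, -30]
SWAP      [-30, 0]
EQ        [0]
PUSH 10   [0, 10]
DIV       [0]
POP       []
PUSH 12   [12]
PUSH 8    [12, 8]
SUB       [4]
NEG       [-4]
PUSH -7   [-4, -7]
POP       [-4]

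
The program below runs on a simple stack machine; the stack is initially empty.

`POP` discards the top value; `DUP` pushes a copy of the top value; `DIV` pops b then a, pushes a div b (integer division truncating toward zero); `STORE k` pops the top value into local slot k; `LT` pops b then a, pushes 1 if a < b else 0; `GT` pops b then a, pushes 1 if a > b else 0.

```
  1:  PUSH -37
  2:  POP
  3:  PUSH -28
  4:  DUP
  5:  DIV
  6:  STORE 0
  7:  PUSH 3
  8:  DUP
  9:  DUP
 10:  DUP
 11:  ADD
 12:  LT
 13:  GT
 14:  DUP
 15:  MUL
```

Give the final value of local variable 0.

PUSH -37 → [-37]
POP      → []
PUSH -28 → [-28]
DUP      → [-28, -28]
DIV      → [1]
STORE 0  → []
PUSH 3   → [3]
DUP      → [3, 3]
DUP      → [3, 3, 3]
DUP      → [3, 3, 3, 3]
ADD      → [3, 3, 6]
LT       → [3, 1]
GT       → [1]
DUP      → [1, 1]
MUL      → [1]

1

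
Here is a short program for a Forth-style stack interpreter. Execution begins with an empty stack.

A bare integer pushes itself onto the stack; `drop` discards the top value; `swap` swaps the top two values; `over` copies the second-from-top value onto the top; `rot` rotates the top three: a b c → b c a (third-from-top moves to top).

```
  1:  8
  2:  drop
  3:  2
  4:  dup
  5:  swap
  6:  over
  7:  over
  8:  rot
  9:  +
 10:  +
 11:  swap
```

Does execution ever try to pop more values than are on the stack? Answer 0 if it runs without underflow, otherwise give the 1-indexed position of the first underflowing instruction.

0

8    : [8]
drop : []
2    : [2]
dup  : [2, 2]
swap : [2, 2]
over : [2, 2, 2]
over : [2, 2, 2, 2]
rot  : [2, 2, 2, 2]
+    : [2, 2, 4]
+    : [2, 6]
swap : [6, 2]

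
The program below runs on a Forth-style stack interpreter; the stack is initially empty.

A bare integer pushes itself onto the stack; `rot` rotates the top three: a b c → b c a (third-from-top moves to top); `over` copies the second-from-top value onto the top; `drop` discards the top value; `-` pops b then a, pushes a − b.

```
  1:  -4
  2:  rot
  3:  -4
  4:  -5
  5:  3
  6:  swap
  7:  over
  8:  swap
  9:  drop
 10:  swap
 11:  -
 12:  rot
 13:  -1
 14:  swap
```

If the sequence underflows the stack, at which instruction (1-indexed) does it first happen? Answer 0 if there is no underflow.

-4  [-4]
rot  — needs 3 operands, stack has 1 → underflow

2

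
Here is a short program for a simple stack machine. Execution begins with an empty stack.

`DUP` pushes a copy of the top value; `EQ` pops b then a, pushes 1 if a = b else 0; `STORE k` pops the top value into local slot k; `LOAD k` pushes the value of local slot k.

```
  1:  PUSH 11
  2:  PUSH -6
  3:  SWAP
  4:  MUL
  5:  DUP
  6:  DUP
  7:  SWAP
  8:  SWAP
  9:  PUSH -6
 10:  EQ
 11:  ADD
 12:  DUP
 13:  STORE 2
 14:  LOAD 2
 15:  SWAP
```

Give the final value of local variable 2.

-66

PUSH 11 : [11]
PUSH -6 : [11, -6]
SWAP    : [-6, 11]
MUL     : [-66]
DUP     : [-66, -66]
DUP     : [-66, -66, -66]
SWAP    : [-66, -66, -66]
SWAP    : [-66, -66, -66]
PUSH -6 : [-66, -66, -66, -6]
EQ      : [-66, -66, 0]
ADD     : [-66, -66]
DUP     : [-66, -66, -66]
STORE 2 : [-66, -66]
LOAD 2  : [-66, -66, -66]
SWAP    : [-66, -66, -66]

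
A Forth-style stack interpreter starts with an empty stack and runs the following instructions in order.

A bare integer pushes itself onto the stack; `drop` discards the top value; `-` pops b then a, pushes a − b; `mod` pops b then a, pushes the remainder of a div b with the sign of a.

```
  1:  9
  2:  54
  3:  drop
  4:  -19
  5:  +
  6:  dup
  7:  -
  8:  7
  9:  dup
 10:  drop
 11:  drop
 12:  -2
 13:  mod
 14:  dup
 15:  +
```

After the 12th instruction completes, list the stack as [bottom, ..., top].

[0, -2]

9    → 9
54   → 9 54
drop → 9
-19  → 9 -19
+    → -10
dup  → -10 -10
-    → 0
7    → 0 7
dup  → 0 7 7
drop → 0 7
drop → 0
-2   → 0 -2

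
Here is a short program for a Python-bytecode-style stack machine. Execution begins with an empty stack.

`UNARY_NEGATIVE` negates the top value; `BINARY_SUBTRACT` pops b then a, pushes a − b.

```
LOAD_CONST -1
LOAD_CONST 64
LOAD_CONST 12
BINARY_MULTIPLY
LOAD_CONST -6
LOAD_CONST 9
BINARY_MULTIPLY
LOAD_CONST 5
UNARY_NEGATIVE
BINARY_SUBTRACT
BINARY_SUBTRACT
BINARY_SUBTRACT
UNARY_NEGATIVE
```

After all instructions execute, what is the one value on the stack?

818

LOAD_CONST -1   → [-1]
LOAD_CONST 64   → [-1, 64]
LOAD_CONST 12   → [-1, 64, 12]
BINARY_MULTIPLY → [-1, 768]
LOAD_CONST -6   → [-1, 768, -6]
LOAD_CONST 9    → [-1, 768, -6, 9]
BINARY_MULTIPLY → [-1, 768, -54]
LOAD_CONST 5    → [-1, 768, -54, 5]
UNARY_NEGATIVE  → [-1, 768, -54, -5]
BINARY_SUBTRACT → [-1, 768, -49]
BINARY_SUBTRACT → [-1, 817]
BINARY_SUBTRACT → [-818]
UNARY_NEGATIVE  → [818]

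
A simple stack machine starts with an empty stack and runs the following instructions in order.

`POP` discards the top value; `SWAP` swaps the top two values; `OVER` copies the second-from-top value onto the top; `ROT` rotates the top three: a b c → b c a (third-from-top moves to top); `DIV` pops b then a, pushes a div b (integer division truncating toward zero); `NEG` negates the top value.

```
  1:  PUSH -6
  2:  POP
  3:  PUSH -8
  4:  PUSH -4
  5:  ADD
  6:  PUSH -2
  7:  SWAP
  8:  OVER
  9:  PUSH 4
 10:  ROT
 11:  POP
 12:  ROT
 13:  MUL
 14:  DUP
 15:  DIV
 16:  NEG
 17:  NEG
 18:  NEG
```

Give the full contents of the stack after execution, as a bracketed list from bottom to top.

PUSH -6 : [-6]
POP     : []
PUSH -8 : [-8]
PUSH -4 : [-8, -4]
ADD     : [-12]
PUSH -2 : [-12, -2]
SWAP    : [-2, -12]
OVER    : [-2, -12, -2]
PUSH 4  : [-2, -12, -2, 4]
ROT     : [-2, -2, 4, -12]
POP     : [-2, -2, 4]
ROT     : [-2, 4, -2]
MUL     : [-2, -8]
DUP     : [-2, -8, -8]
DIV     : [-2, 1]
NEG     : [-2, -1]
NEG     : [-2, 1]
NEG     : [-2, -1]

[-2, -1]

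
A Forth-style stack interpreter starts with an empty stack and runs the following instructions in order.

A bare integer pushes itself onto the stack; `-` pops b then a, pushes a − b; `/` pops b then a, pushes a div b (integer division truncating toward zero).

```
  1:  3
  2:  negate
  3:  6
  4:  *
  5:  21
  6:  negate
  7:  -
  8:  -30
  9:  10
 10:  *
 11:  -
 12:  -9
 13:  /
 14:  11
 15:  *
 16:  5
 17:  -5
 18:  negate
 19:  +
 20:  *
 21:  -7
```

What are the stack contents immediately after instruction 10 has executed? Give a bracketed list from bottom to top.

3      : [3]
negate : [-3]
6      : [-3, 6]
*      : [-18]
21     : [-18, 21]
negate : [-18, -21]
-      : [3]
-30    : [3, -30]
10     : [3, -30, 10]
*      : [3, -300]

[3, -300]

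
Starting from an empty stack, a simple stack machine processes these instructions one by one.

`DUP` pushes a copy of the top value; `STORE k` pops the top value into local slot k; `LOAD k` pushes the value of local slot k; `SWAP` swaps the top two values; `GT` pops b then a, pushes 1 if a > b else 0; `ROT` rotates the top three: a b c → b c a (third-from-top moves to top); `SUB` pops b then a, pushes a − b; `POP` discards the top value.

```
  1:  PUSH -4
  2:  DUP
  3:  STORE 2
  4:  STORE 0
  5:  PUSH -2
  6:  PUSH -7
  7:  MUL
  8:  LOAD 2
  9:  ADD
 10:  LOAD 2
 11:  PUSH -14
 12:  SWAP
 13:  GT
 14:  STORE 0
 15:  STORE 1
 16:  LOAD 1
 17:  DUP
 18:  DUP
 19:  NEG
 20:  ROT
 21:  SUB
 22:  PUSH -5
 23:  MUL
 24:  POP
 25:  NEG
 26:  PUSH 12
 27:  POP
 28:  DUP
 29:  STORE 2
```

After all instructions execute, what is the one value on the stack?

PUSH -4   [-4]
DUP       [-4, -4]
STORE 2   [-4]
STORE 0   []
PUSH -2   [-2]
PUSH -7   [-2, -7]
MUL       [14]
LOAD 2    [14, -4]
ADD       [10]
LOAD 2    [10, -4]
PUSH -14  [10, -4, -14]
SWAP      [10, -14, -4]
GT        [10, 0]
STORE 0   [10]
STORE 1   []
LOAD 1    [10]
DUP       [10, 10]
DUP       [10, 10, 10]
NEG       [10, 10, -10]
ROT       [10, -10, 10]
SUB       [10, -20]
PUSH -5   [10, -20, -5]
MUL       [10, 100]
POP       [10]
NEG       [-10]
PUSH 12   [-10, 12]
POP       [-10]
DUP       [-10, -10]
STORE 2   [-10]

-10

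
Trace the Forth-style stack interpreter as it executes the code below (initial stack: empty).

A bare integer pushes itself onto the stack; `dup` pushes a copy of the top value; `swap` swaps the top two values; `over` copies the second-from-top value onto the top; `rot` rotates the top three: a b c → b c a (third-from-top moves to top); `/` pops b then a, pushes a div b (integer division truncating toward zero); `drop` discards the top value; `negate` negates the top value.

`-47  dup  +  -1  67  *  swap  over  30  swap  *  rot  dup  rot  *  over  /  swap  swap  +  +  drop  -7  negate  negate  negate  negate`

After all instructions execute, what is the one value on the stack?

-7

-47    : [-47]
dup    : [-47, -47]
+      : [-94]
-1     : [-94, -1]
67     : [-94, -1, 67]
*      : [-94, -67]
swap   : [-67, -94]
over   : [-67, -94, -67]
30     : [-67, -94, -67, 30]
swap   : [-67, -94, 30, -67]
*      : [-67, -94, -2010]
rot    : [-94, -2010, -67]
dup    : [-94, -2010, -67, -67]
rot    : [-94, -67, -67, -2010]
*      : [-94, -67, 134670]
over   : [-94, -67, 134670, -67]
/      : [-94, -67, -2010]
swap   : [-94, -2010, -67]
swap   : [-94, -67, -2010]
+      : [-94, -2077]
+      : [-2171]
drop   : []
-7     : [-7]
negate : [7]
negate : [-7]
negate : [7]
negate : [-7]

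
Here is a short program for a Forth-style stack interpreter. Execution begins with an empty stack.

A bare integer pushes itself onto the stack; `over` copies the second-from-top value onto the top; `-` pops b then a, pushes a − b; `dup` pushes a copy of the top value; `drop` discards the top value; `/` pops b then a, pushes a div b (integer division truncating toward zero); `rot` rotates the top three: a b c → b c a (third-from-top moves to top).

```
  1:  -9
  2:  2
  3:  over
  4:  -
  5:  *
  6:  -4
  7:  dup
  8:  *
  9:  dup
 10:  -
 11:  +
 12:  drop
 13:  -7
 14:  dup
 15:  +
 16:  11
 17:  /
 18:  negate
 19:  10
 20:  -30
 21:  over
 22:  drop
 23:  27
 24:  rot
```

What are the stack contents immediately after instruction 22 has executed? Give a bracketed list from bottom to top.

-9     → -9
2      → -9 2
over   → -9 2 -9
-      → -9 11
*      → -99
-4     → -99 -4
dup    → -99 -4 -4
*      → -99 16
dup    → -99 16 16
-      → -99 0
+      → -99
drop   → (empty)
-7     → -7
dup    → -7 -7
+      → -14
11     → -14 11
/      → -1
negate → 1
10     → 1 10
-30    → 1 10 -30
over   → 1 10 -30 10
drop   → 1 10 -30

[1, 10, -30]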